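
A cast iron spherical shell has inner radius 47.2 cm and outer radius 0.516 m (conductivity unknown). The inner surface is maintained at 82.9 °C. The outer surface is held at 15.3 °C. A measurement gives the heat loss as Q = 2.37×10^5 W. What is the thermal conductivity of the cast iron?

k = 50.4 W/m·K

ΣR = ΔT/Q = |82.9 − 15.3|/2.37×10^5 = 2.852×10^-4 K/W
(1/r₁−1/r₂)/(4πk) = 2.852×10^-4 ⇒ k = 0.1807/(4π·2.852×10^-4) = 50.4 W/m·K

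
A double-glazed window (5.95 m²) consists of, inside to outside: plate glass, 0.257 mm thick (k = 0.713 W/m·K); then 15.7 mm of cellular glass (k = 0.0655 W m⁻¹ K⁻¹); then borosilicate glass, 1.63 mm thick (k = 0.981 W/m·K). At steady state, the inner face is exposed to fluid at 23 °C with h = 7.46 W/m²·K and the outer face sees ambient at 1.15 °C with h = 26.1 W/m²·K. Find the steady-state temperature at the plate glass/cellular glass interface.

T = 15.9 °C

Resistance network (inner→outer):
  R_conv,in = 1/(hA) = 1/(7.46·5.95) = 0.02253 K/W
  R_plate glass = L/(kA) = 2.57×10^-4/(0.713·5.95) = 6.058×10^-5 K/W
  R_cellular glass = L/(kA) = 0.0157/(0.0655·5.95) = 0.04028 K/W
  R_borosilicate glass = L/(kA) = 0.00163/(0.981·5.95) = 2.793×10^-4 K/W
  R_conv,out = 1/(hA) = 1/(26.1·5.95) = 0.006439 K/W
ΣR = 0.02253 + 6.058×10^-5 + 0.04028 + 2.793×10^-4 + 0.006439 = 0.06959 K/W
Q = ΔT/ΣR = (23 °C − 1.15 °C)/0.06959 = 314.0 W
From the inner boundary to the plate glass/cellular glass interface, ΣR_partial = 0.02259 K/W.
T_interface = T_in − Q·ΣR_partial = 23 °C − (314.0)(0.02259) = 15.9 °C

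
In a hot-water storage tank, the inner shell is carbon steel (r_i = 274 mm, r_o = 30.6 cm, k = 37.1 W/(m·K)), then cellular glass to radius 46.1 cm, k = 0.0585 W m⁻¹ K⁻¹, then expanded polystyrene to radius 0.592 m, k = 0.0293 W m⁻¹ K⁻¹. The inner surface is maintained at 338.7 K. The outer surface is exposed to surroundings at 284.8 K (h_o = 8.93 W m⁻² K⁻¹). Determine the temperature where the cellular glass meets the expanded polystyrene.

T = 310.2 K

Treat each layer as a resistance in series:
  R_carbon steel = (1/0.274 − 1/0.306)/(4πk) = 0.3817/(4π·37.1) = 8.186×10^-4 K/W
  R_cellular glass = (1/0.306 − 1/0.461)/(4πk) = 1.099/(4π·0.0585) = 1.495 K/W
  R_expanded polystyrene = (1/0.461 − 1/0.592)/(4πk) = 0.4800/(4π·0.0293) = 1.304 K/W
  R_conv,out = 1/(4πr²h) = 1/(4π·0.592²·8.93) = 0.02543 K/W
ΣR = 8.186×10^-4 + 1.495 + 1.304 + 0.02543 = 2.825 K/W
Q = ΔT/ΣR = (338.7 K − 284.8 K)/2.825 = 19.08 W
From the inner boundary to the cellular glass/expanded polystyrene interface, ΣR_partial = 1.496 K/W.
T_interface = T_in − Q·ΣR_partial = 338.7 K − (19.08)(1.496) = 310.2 K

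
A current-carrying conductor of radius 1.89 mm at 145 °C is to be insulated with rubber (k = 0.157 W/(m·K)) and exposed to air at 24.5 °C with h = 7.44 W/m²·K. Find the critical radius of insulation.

r_cr = 2.11 cm

For a cylinder, r_cr = k_ins/h = 0.157/7.44 = 0.0211 m = 2.11 cm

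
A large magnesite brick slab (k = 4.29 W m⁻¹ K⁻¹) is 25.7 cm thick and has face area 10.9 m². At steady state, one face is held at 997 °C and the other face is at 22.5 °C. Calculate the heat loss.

Q = 1.77×10^5 W

Q = kA·ΔT/L = 4.29 × 10.9 × |997 °C − 22.5 °C| / 0.257 = 1.77×10^5 W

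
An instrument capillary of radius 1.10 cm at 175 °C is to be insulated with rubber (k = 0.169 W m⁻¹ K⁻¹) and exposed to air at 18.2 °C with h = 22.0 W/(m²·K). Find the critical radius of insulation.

r_cr = 0.768 cm

For a cylinder, r_cr = k_ins/h = 0.169/22.0 = 0.00768 m = 0.768 cm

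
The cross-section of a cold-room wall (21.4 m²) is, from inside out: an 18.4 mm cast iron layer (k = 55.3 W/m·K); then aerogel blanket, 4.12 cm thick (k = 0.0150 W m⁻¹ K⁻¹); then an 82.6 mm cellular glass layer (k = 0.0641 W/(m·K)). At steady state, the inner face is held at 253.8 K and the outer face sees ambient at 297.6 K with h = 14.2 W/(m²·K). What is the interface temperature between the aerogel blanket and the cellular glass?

Series thermal resistances, inner to outer:
  R_cast iron = L/(kA) = 0.0184/(55.3·21.4) = 1.555×10^-5 K/W
  R_aerogel blanket = L/(kA) = 0.0412/(0.0150·21.4) = 0.1283 K/W
  R_cellular glass = L/(kA) = 0.0826/(0.0641·21.4) = 0.06022 K/W
  R_conv,out = 1/(hA) = 1/(14.2·21.4) = 0.003291 K/W
ΣR = 1.555×10^-5 + 0.1283 + 0.06022 + 0.003291 = 0.1918 K/W
Q = ΔT/ΣR = (253.8 K − 297.6 K)/0.1918 = -228.4 W
From the inner boundary to the aerogel blanket/cellular glass interface, ΣR_partial = 0.1283 K/W.
T_interface = T_in − Q·ΣR_partial = 253.8 K − (-228.4)(0.1283) = 283.1 K

T = 283.1 K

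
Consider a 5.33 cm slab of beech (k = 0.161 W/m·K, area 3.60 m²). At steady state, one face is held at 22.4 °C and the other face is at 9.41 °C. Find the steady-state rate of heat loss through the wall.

Q = kA·ΔT/L = 0.161 × 3.60 × |22.4 °C − 9.41 °C| / 0.0533 = 141 W

Q = 141 W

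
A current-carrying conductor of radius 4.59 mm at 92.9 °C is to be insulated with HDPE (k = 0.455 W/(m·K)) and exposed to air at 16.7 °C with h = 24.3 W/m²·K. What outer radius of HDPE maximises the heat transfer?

r_cr = 1.87 cm

For a cylinder, r_cr = k_ins/h = 0.455/24.3 = 0.0187 m = 1.87 cm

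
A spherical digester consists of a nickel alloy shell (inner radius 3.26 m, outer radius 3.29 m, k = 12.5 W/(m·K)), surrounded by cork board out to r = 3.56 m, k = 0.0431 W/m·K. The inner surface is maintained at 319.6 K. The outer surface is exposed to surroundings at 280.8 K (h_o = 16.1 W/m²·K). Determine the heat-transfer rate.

Q = 903 W

Treat each layer as a resistance in series:
  R_nickel alloy = (1/3.26 − 1/3.29)/(4πk) = 0.002797/(4π·12.5) = 1.781×10^-5 K/W
  R_cork board = (1/3.29 − 1/3.56)/(4πk) = 0.02305/(4π·0.0431) = 0.04256 K/W
  R_conv,out = 1/(4πr²h) = 1/(4π·3.56²·16.1) = 3.900×10^-4 K/W
ΣR = 1.781×10^-5 + 0.04256 + 3.900×10^-4 = 0.04297 K/W
Q = ΔT/ΣR = (319.6 K − 280.8 K)/0.04297 = 903 W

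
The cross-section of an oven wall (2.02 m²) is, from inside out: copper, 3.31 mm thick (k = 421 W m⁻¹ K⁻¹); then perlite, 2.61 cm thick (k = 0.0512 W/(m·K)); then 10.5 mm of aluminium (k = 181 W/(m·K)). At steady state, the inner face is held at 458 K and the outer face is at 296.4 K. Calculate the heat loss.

Q = 640 W

Treat each layer as a resistance in series:
  R_copper = L/(kA) = 0.00331/(421·2.02) = 3.892×10^-6 K/W
  R_perlite = L/(kA) = 0.0261/(0.0512·2.02) = 0.2524 K/W
  R_aluminium = L/(kA) = 0.0105/(181·2.02) = 2.872×10^-5 K/W
ΣR = 3.892×10^-6 + 0.2524 + 2.872×10^-5 = 0.2524 K/W
Q = ΔT/ΣR = (458 K − 296.4 K)/0.2524 = 640 W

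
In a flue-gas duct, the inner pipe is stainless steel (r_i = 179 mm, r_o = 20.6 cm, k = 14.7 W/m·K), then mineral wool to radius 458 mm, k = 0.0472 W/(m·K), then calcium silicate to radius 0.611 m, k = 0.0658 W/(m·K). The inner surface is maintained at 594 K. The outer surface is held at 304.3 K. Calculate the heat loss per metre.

Q' = 85.4 W/m

Resistance network (inner→outer):
  R'_stainless steel = ln(0.206/0.179)/(2πk) = 0.1405/(2π·14.7) = 0.001521 m·K/W
  R'_mineral wool = ln(0.458/0.206)/(2πk) = 0.7990/(2π·0.0472) = 2.694 m·K/W
  R'_calcium silicate = ln(0.611/0.458)/(2πk) = 0.2882/(2π·0.0658) = 0.6972 m·K/W
ΣR = 0.001521 + 2.694 + 0.6972 = 3.393 m·K/W
Q' = ΔT/ΣR = (594 K − 304.3 K)/3.393 = 85.4 W/m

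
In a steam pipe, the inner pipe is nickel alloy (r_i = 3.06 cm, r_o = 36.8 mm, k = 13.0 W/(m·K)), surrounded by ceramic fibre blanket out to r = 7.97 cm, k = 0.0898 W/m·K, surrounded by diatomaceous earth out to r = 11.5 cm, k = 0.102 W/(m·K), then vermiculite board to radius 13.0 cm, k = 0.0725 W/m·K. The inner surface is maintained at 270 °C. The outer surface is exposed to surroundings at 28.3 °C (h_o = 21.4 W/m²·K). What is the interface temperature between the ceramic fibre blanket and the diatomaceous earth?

Resistance network (inner→outer):
  R'_nickel alloy = ln(0.0368/0.0306)/(2πk) = 0.1845/(2π·13.0) = 0.002259 m·K/W
  R'_ceramic fibre blanket = ln(0.0797/0.0368)/(2πk) = 0.7728/(2π·0.0898) = 1.370 m·K/W
  R'_diatomaceous earth = ln(0.115/0.0797)/(2πk) = 0.3667/(2π·0.102) = 0.5721 m·K/W
  R'_vermiculite board = ln(0.130/0.115)/(2πk) = 0.1226/(2π·0.0725) = 0.2691 m·K/W
  R'_conv,out = 1/(2πr h) = 1/(2π·0.130·21.4) = 0.05721 m·K/W
ΣR = 0.002259 + 1.370 + 0.5721 + 0.2691 + 0.05721 = 2.271 m·K/W
Q' = ΔT/ΣR = (270 °C − 28.3 °C)/2.271 = 106.4 W/m
From the inner boundary to the ceramic fibre blanket/diatomaceous earth interface, ΣR_partial = 1.372 m·K/W.
T_interface = T_in − Q'·ΣR_partial = 270 °C − (106.4)(1.372) = 124 °C

T = 124 °C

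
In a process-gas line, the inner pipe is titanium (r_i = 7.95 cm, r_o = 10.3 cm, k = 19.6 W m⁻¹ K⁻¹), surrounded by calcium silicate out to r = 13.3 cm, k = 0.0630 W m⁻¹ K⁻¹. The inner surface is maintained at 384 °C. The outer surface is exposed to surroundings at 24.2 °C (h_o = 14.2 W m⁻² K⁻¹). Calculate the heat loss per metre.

Q' = 491 W/m

Series thermal resistances, inner to outer:
  R'_titanium = ln(0.103/0.0795)/(2πk) = 0.2590/(2π·19.6) = 0.002103 m·K/W
  R'_calcium silicate = ln(0.133/0.103)/(2πk) = 0.2556/(2π·0.0630) = 0.6458 m·K/W
  R'_conv,out = 1/(2πr h) = 1/(2π·0.133·14.2) = 0.08427 m·K/W
ΣR = 0.002103 + 0.6458 + 0.08427 = 0.7322 m·K/W
Q' = ΔT/ΣR = (384 °C − 24.2 °C)/0.7322 = 491 W/m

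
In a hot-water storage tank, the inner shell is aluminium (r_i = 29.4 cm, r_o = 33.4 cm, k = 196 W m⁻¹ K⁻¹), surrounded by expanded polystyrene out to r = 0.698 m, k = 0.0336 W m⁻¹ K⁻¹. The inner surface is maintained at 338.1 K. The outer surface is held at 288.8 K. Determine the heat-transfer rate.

Treat each layer as a resistance in series:
  R_aluminium = (1/0.294 − 1/0.334)/(4πk) = 0.4073/(4π·196) = 1.654×10^-4 K/W
  R_expanded polystyrene = (1/0.334 − 1/0.698)/(4πk) = 1.561/(4π·0.0336) = 3.698 K/W
ΣR = 1.654×10^-4 + 3.698 = 3.698 K/W
Q = ΔT/ΣR = (338.1 K − 288.8 K)/3.698 = 13.3 W

Q = 13.3 W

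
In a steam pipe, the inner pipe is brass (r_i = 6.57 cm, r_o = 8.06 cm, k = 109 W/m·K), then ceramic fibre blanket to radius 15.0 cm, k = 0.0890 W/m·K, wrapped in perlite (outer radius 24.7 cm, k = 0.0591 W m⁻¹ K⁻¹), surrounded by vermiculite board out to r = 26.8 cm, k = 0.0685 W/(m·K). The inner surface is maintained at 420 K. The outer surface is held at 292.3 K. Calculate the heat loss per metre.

Q' = 48.3 W/m

Series thermal resistances, inner to outer:
  R'_brass = ln(0.0806/0.0657)/(2πk) = 0.2044/(2π·109) = 2.985×10^-4 m·K/W
  R'_ceramic fibre blanket = ln(0.150/0.0806)/(2πk) = 0.6211/(2π·0.0890) = 1.111 m·K/W
  R'_perlite = ln(0.247/0.150)/(2πk) = 0.4988/(2π·0.0591) = 1.343 m·K/W
  R'_vermiculite board = ln(0.268/0.247)/(2πk) = 0.08160/(2π·0.0685) = 0.1896 m·K/W
ΣR = 2.985×10^-4 + 1.111 + 1.343 + 0.1896 = 2.644 m·K/W
Q' = ΔT/ΣR = (420 K − 292.3 K)/2.644 = 48.3 W/m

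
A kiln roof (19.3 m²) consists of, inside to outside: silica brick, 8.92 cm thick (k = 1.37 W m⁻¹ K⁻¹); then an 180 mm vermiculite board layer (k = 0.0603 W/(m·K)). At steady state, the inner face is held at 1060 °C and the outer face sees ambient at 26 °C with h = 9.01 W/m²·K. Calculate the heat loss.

Q = 6.31 kW

Resistance network (inner→outer):
  R_silica brick = L/(kA) = 0.0892/(1.37·19.3) = 0.003374 K/W
  R_vermiculite board = L/(kA) = 0.180/(0.0603·19.3) = 0.1547 K/W
  R_conv,out = 1/(hA) = 1/(9.01·19.3) = 0.005751 K/W
ΣR = 0.003374 + 0.1547 + 0.005751 = 0.1638 K/W
Q = ΔT/ΣR = (1060 °C − 26 °C)/0.1638 = 6310 W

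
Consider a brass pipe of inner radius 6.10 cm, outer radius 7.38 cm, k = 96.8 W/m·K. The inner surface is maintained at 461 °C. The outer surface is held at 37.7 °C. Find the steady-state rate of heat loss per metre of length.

Q' = 2πk·ΔT/ln(r₂/r₁) = 2π × 96.8 × 423.3 / ln(0.0738/0.0610) = 1.35×10^6 W/m

Q' = 1350 kW/m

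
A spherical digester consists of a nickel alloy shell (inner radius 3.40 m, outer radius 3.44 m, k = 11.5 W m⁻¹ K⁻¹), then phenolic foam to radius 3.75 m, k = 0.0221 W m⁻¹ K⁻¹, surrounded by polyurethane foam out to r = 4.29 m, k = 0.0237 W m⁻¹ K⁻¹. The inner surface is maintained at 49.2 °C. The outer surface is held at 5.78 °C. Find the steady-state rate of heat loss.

Resistance network (inner→outer):
  R_nickel alloy = (1/3.40 − 1/3.44)/(4πk) = 0.003420/(4π·11.5) = 2.367×10^-5 K/W
  R_phenolic foam = (1/3.44 − 1/3.75)/(4πk) = 0.02403/(4π·0.0221) = 0.08653 K/W
  R_polyurethane foam = (1/3.75 − 1/4.29)/(4πk) = 0.03357/(4π·0.0237) = 0.1127 K/W
ΣR = 2.367×10^-5 + 0.08653 + 0.1127 = 0.1993 K/W
Q = ΔT/ΣR = (49.2 °C − 5.78 °C)/0.1993 = 218 W

Q = 218 W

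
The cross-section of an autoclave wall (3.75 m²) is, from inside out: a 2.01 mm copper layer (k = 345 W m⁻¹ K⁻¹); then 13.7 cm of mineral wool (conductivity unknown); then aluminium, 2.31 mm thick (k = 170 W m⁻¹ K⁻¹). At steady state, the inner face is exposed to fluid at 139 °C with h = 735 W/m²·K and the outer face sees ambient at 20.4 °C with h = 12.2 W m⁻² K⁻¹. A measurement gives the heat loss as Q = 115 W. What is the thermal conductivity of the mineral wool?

k = 0.0362 W/m·K

ΣR = ΔT/Q = |139 − 20.4|/115 = 1.031 K/W
Known resistances:
  R_conv,in = 1/(hA) = 1/(735·3.75) = 3.628×10^-4 K/W
  R_copper = L/(kA) = 0.00201/(345·3.75) = 1.554×10^-6 K/W
  R_aluminium = L/(kA) = 0.00231/(170·3.75) = 3.624×10^-6 K/W
  R_conv,out = 1/(hA) = 1/(12.2·3.75) = 0.02186 K/W
R_mineral wool = ΣR − ΣR_known = 1.031 − 0.02223 = 1.009 K/W
L/(kA) = 1.009 ⇒ k = 0.137/(1.009·3.75) = 0.0362 W/m·K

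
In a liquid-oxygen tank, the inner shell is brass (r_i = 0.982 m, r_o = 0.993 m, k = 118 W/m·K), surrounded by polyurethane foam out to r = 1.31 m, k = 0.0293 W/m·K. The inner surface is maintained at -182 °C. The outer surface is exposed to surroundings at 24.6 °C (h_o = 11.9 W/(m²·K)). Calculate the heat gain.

Q = 310 W

Treat each layer as a resistance in series:
  R_brass = (1/0.982 − 1/0.993)/(4πk) = 0.01128/(4π·118) = 7.607×10^-6 K/W
  R_polyurethane foam = (1/0.993 − 1/1.31)/(4πk) = 0.2437/(4π·0.0293) = 0.6619 K/W
  R_conv,out = 1/(4πr²h) = 1/(4π·1.31²·11.9) = 0.003897 K/W
ΣR = 7.607×10^-6 + 0.6619 + 0.003897 = 0.6658 K/W
Q = ΔT/ΣR = (-182 °C − 24.6 °C)/0.6658 = -310 W
(Negative Q ⇒ heat flows inward; heat gain = 310 W.)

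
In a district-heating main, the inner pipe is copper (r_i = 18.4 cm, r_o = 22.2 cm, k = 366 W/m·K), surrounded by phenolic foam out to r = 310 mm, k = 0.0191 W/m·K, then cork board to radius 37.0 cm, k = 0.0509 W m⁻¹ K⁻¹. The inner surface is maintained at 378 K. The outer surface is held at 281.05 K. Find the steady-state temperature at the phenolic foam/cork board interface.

Treat each layer as a resistance in series:
  R'_copper = ln(0.222/0.184)/(2πk) = 0.1877/(2π·366) = 8.164×10^-5 m·K/W
  R'_phenolic foam = ln(0.310/0.222)/(2πk) = 0.3339/(2π·0.0191) = 2.782 m·K/W
  R'_cork board = ln(0.370/0.310)/(2πk) = 0.1769/(2π·0.0509) = 0.5532 m·K/W
ΣR = 8.164×10^-5 + 2.782 + 0.5532 = 3.335 m·K/W
Q' = ΔT/ΣR = (378 K − 281.05 K)/3.335 = 29.07 W/m
From the inner boundary to the phenolic foam/cork board interface, ΣR_partial = 2.782 m·K/W.
T_interface = T_in − Q'·ΣR_partial = 378 K − (29.07)(2.782) = 297.1 K

T = 297.1 K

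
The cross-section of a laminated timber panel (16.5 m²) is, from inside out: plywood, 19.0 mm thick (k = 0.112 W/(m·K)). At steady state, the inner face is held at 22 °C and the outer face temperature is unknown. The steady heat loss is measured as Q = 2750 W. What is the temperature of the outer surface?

T_out = -6.27 °C

Series resistances:
  R_plywood = L/(kA) = 0.0190/(0.112·16.5) = 0.01028 K/W
ΣR = 0.01028 K/W
ΔT = Q·ΣR = 2750 × 0.01028 = 28.27 K
Heat flows outward, so T_out = T_in − ΔT = 22 − 28.27 = -6.27 °C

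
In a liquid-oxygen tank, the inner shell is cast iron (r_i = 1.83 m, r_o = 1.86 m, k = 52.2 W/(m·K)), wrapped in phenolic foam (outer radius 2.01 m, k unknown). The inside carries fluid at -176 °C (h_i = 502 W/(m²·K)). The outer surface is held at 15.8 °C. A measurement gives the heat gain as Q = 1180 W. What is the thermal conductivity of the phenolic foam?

k = 0.0197 W/m·K

ΣR = ΔT/Q = |-176 − 15.8|/1180 = 0.1625 K/W
Known resistances:
  R_conv,in = 1/(4πr²h) = 1/(4π·1.83²·502) = 4.734×10^-5 K/W
  R_cast iron = (1/1.83 − 1/1.86)/(4πk) = 0.008814/(4π·52.2) = 1.344×10^-5 K/W
R_phenolic foam = ΣR − ΣR_known = 0.1625 − 6.078×10^-5 = 0.1624 K/W
(1/r₁−1/r₂)/(4πk) = 0.1624 ⇒ k = 0.04012/(4π·0.1624) = 0.0197 W/m·K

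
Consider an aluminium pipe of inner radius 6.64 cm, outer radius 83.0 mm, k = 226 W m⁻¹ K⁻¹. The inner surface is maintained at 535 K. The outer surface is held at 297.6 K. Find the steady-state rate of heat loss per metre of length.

Q' = 1510 kW/m

Q' = 2πk·ΔT/ln(r₂/r₁) = 2π × 226 × 237.4 / ln(0.0830/0.0664) = 1.51×10^6 W/m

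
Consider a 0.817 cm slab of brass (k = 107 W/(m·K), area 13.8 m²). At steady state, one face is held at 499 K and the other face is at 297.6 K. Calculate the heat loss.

Q = 36400 kW

Q = kA·ΔT/L = 107 × 13.8 × |499 K − 297.6 K| / 0.00817 = 3.64×10^7 W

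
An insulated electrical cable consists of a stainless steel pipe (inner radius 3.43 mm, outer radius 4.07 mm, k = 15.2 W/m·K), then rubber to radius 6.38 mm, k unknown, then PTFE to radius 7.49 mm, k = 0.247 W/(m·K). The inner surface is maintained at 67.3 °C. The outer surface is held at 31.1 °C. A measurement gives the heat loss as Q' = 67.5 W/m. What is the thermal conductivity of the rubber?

ΣR = ΔT/Q' = |67.3 − 31.1|/67.5 = 0.5363 m·K/W
Known resistances:
  R'_stainless steel = ln(0.00407/0.00343)/(2πk) = 0.1711/(2π·15.2) = 0.001791 m·K/W
  R'_PTFE = ln(0.00749/0.00638)/(2πk) = 0.1604/(2π·0.247) = 0.1034 m·K/W
R_rubber = ΣR − ΣR_known = 0.5363 − 0.1052 = 0.4311 m·K/W
ln(r₂/r₁)/(2πk) = 0.4311 ⇒ k = 0.4495/(2π·0.4311) = 0.166 W/m·K

k = 0.166 W/m·K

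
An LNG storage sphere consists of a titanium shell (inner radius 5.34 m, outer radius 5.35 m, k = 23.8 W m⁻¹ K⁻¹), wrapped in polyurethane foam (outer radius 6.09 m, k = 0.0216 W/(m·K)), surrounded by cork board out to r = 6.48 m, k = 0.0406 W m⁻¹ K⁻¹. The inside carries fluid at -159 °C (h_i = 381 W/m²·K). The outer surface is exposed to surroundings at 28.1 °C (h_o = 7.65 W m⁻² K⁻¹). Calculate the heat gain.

Series thermal resistances, inner to outer:
  R_conv,in = 1/(4πr²h) = 1/(4π·5.34²·381) = 7.325×10^-6 K/W
  R_titanium = (1/5.34 − 1/5.35)/(4πk) = 3.500×10^-4/(4π·23.8) = 1.170×10^-6 K/W
  R_polyurethane foam = (1/5.35 − 1/6.09)/(4πk) = 0.02271/(4π·0.0216) = 0.08368 K/W
  R_cork board = (1/6.09 − 1/6.48)/(4πk) = 0.009883/(4π·0.0406) = 0.01937 K/W
  R_conv,out = 1/(4πr²h) = 1/(4π·6.48²·7.65) = 2.477×10^-4 K/W
ΣR = 7.325×10^-6 + 1.170×10^-6 + 0.08368 + 0.01937 + 2.477×10^-4 = 0.1033 K/W
Q = ΔT/ΣR = (-159 °C − 28.1 °C)/0.1033 = -1810 W
(Negative Q ⇒ heat flows inward; heat gain = 1810 W.)

Q = 1810 W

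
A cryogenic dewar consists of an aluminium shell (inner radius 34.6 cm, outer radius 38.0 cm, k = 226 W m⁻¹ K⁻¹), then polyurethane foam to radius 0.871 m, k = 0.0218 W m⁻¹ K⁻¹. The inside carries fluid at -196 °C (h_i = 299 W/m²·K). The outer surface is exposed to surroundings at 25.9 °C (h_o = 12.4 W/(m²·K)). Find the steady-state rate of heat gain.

Resistance network (inner→outer):
  R_conv,in = 1/(4πr²h) = 1/(4π·0.346²·299) = 0.002223 K/W
  R_aluminium = (1/0.346 − 1/0.380)/(4πk) = 0.2586/(4π·226) = 9.105×10^-5 K/W
  R_polyurethane foam = (1/0.380 − 1/0.871)/(4πk) = 1.483/(4π·0.0218) = 5.415 K/W
  R_conv,out = 1/(4πr²h) = 1/(4π·0.871²·12.4) = 0.008459 K/W
ΣR = 0.002223 + 9.105×10^-5 + 5.415 + 0.008459 = 5.426 K/W
Q = ΔT/ΣR = (-196 °C − 25.9 °C)/5.426 = -40.9 W
(Negative Q ⇒ heat flows inward; heat gain = 40.9 W.)

Q = 40.9 W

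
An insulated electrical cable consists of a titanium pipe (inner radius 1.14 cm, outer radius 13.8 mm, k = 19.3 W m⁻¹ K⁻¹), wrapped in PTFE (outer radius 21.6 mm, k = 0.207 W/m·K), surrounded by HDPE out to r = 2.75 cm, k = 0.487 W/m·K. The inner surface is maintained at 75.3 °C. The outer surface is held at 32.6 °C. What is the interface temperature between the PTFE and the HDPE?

Series thermal resistances, inner to outer:
  R'_titanium = ln(0.0138/0.0114)/(2πk) = 0.1911/(2π·19.3) = 0.001576 m·K/W
  R'_PTFE = ln(0.0216/0.0138)/(2πk) = 0.4480/(2π·0.207) = 0.3445 m·K/W
  R'_HDPE = ln(0.0275/0.0216)/(2πk) = 0.2415/(2π·0.487) = 0.07892 m·K/W
ΣR = 0.001576 + 0.3445 + 0.07892 = 0.4250 m·K/W
Q' = ΔT/ΣR = (75.3 °C − 32.6 °C)/0.4250 = 100.5 W/m
From the inner boundary to the PTFE/HDPE interface, ΣR_partial = 0.3461 m·K/W.
T_interface = T_in − Q'·ΣR_partial = 75.3 °C − (100.5)(0.3461) = 40.5 °C

T = 40.5 °C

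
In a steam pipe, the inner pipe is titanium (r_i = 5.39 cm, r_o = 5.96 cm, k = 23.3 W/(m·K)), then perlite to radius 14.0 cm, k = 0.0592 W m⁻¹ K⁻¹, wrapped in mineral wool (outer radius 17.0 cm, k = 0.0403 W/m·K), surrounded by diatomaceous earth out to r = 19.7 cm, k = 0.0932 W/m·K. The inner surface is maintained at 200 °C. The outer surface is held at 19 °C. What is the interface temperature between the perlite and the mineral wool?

Series thermal resistances, inner to outer:
  R'_titanium = ln(0.0596/0.0539)/(2πk) = 0.1005/(2π·23.3) = 6.867×10^-4 m·K/W
  R'_perlite = ln(0.140/0.0596)/(2πk) = 0.8540/(2π·0.0592) = 2.296 m·K/W
  R'_mineral wool = ln(0.170/0.140)/(2πk) = 0.1942/(2π·0.0403) = 0.7668 m·K/W
  R'_diatomaceous earth = ln(0.197/0.170)/(2πk) = 0.1474/(2π·0.0932) = 0.2517 m·K/W
ΣR = 6.867×10^-4 + 2.296 + 0.7668 + 0.2517 = 3.315 m·K/W
Q' = ΔT/ΣR = (200 °C − 19 °C)/3.315 = 54.60 W/m
From the inner boundary to the perlite/mineral wool interface, ΣR_partial = 2.297 m·K/W.
T_interface = T_in − Q'·ΣR_partial = 200 °C − (54.60)(2.297) = 74.6 °C

T = 74.6 °C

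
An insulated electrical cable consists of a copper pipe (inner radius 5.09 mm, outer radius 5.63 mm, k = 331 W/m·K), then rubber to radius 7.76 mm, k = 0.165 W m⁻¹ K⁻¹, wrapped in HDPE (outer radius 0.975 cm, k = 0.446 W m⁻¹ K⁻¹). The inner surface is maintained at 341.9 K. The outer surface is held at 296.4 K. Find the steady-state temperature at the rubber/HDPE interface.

T = 305.9 K

Series thermal resistances, inner to outer:
  R'_copper = ln(0.00563/0.00509)/(2πk) = 0.1008/(2π·331) = 4.848×10^-5 m·K/W
  R'_rubber = ln(0.00776/0.00563)/(2πk) = 0.3209/(2π·0.165) = 0.3095 m·K/W
  R'_HDPE = ln(0.00975/0.00776)/(2πk) = 0.2283/(2π·0.446) = 0.08146 m·K/W
ΣR = 4.848×10^-5 + 0.3095 + 0.08146 = 0.3910 m·K/W
Q' = ΔT/ΣR = (341.9 K − 296.4 K)/0.3910 = 116.4 W/m
From the inner boundary to the rubber/HDPE interface, ΣR_partial = 0.3095 m·K/W.
T_interface = T_in − Q'·ΣR_partial = 341.9 K − (116.4)(0.3095) = 305.9 K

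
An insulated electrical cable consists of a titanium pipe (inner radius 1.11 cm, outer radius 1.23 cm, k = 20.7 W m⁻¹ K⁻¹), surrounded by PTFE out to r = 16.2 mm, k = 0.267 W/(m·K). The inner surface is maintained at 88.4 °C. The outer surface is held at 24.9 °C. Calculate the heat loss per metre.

Treat each layer as a resistance in series:
  R'_titanium = ln(0.0123/0.0111)/(2πk) = 0.1027/(2π·20.7) = 7.893×10^-4 m·K/W
  R'_PTFE = ln(0.0162/0.0123)/(2πk) = 0.2754/(2π·0.267) = 0.1642 m·K/W
ΣR = 7.893×10^-4 + 0.1642 = 0.1650 m·K/W
Q' = ΔT/ΣR = (88.4 °C − 24.9 °C)/0.1650 = 385 W/m

Q' = 385 W/m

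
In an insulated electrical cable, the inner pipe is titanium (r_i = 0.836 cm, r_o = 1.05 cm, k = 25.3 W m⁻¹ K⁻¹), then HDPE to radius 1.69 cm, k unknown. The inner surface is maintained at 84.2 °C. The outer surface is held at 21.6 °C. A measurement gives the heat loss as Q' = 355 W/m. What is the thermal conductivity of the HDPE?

ΣR = ΔT/Q' = |84.2 − 21.6|/355 = 0.1763 m·K/W
Known resistances:
  R'_titanium = ln(0.0105/0.00836)/(2πk) = 0.2279/(2π·25.3) = 0.001434 m·K/W
R_HDPE = ΣR − ΣR_known = 0.1763 − 0.001434 = 0.1749 m·K/W
ln(r₂/r₁)/(2πk) = 0.1749 ⇒ k = 0.4759/(2π·0.1749) = 0.433 W/m·K

k = 0.433 W/m·K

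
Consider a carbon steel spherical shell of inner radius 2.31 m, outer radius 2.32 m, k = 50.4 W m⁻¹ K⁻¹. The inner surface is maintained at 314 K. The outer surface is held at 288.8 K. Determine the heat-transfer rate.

Q = 8.55×10^6 W

Q = 4πk·ΔT/(1/r₁ − 1/r₂) = 4π × 50.4 × 25.2 / (1/2.31 − 1/2.32) = 8.55×10^6 W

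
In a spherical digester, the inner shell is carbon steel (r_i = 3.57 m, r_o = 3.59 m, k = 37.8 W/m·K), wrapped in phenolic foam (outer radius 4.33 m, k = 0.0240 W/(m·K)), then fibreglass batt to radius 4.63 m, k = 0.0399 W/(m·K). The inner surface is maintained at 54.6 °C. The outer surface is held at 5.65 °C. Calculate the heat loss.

Series thermal resistances, inner to outer:
  R_carbon steel = (1/3.57 − 1/3.59)/(4πk) = 0.001561/(4π·37.8) = 3.285×10^-6 K/W
  R_phenolic foam = (1/3.59 − 1/4.33)/(4πk) = 0.04760/(4π·0.0240) = 0.1578 K/W
  R_fibreglass batt = (1/4.33 − 1/4.63)/(4πk) = 0.01496/(4π·0.0399) = 0.02984 K/W
ΣR = 3.285×10^-6 + 0.1578 + 0.02984 = 0.1876 K/W
Q = ΔT/ΣR = (54.6 °C − 5.65 °C)/0.1876 = 261 W

Q = 261 W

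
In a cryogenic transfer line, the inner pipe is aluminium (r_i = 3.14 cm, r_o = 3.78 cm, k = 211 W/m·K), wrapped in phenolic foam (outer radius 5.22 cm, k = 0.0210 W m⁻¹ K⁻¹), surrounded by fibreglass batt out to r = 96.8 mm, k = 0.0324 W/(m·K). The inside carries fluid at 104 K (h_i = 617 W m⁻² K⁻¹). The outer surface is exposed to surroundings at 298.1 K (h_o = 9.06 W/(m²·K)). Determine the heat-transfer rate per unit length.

Q' = 34.2 W/m

Series thermal resistances, inner to outer:
  R'_conv,in = 1/(2πr h) = 1/(2π·0.0314·617) = 0.008215 m·K/W
  R'_aluminium = ln(0.0378/0.0314)/(2πk) = 0.1855/(2π·211) = 1.399×10^-4 m·K/W
  R'_phenolic foam = ln(0.0522/0.0378)/(2πk) = 0.3228/(2π·0.0210) = 2.446 m·K/W
  R'_fibreglass batt = ln(0.0968/0.0522)/(2πk) = 0.6176/(2π·0.0324) = 3.034 m·K/W
  R'_conv,out = 1/(2πr h) = 1/(2π·0.0968·9.06) = 0.1815 m·K/W
ΣR = 0.008215 + 1.399×10^-4 + 2.446 + 3.034 + 0.1815 = 5.670 m·K/W
Q' = ΔT/ΣR = (104 K − 298.1 K)/5.670 = -34.2 W/m
(Negative Q' ⇒ heat flows inward; heat gain = 34.2 W/m.)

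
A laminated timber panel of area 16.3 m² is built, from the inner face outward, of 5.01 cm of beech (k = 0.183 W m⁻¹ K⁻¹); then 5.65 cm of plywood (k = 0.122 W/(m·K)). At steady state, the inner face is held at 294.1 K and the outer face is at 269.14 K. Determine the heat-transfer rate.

Treat each layer as a resistance in series:
  R_beech = L/(kA) = 0.0501/(0.183·16.3) = 0.01680 K/W
  R_plywood = L/(kA) = 0.0565/(0.122·16.3) = 0.02841 K/W
ΣR = 0.01680 + 0.02841 = 0.04521 K/W
Q = ΔT/ΣR = (294.1 K − 269.14 K)/0.04521 = 552 W

Q = 552 W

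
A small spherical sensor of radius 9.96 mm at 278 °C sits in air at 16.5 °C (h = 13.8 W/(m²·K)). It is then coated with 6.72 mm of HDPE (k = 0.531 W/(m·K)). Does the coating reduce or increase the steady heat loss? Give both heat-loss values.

increases: 4.50 → 9.76 W

Critical radius for a sphere: r_cr = 2k/h = 0.0770 m = 7.70 cm.
Outer radius after coating: r₂ = 0.00996 + 0.00672 = 0.01668 m.
Since r₁ < r_cr and r₂ ≤ r_cr, the coating moves toward the maximum at r_cr — heat loss rises.
Bare: R = 1/(4πr₁²h) = 58.13 K/W; Q = 261.5/58.13 = 4.50 W.
Coated: R = R_cond + R_conv = 26.79 K/W; Q = 261.5/26.79 = 9.76 W.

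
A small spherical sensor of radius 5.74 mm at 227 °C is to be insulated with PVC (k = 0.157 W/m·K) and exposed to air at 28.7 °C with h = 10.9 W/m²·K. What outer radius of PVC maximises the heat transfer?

r_cr = 2.88 cm

For a sphere, r_cr = 2k_ins/h = 2·0.157/10.9 = 0.0288 m = 2.88 cm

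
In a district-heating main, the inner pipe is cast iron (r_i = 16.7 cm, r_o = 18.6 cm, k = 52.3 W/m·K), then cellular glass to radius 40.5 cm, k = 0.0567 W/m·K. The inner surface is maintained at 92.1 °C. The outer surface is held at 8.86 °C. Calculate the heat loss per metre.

Q' = 38.1 W/m

Treat each layer as a resistance in series:
  R'_cast iron = ln(0.186/0.167)/(2πk) = 0.1078/(2π·52.3) = 3.279×10^-4 m·K/W
  R'_cellular glass = ln(0.405/0.186)/(2πk) = 0.7781/(2π·0.0567) = 2.184 m·K/W
ΣR = 3.279×10^-4 + 2.184 = 2.184 m·K/W
Q' = ΔT/ΣR = (92.1 °C − 8.86 °C)/2.184 = 38.1 W/m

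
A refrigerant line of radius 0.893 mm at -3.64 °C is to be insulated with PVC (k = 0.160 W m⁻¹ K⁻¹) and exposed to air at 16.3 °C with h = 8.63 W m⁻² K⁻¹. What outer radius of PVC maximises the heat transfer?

For a cylinder, r_cr = k_ins/h = 0.160/8.63 = 0.0185 m = 1.85 cm

r_cr = 1.85 cm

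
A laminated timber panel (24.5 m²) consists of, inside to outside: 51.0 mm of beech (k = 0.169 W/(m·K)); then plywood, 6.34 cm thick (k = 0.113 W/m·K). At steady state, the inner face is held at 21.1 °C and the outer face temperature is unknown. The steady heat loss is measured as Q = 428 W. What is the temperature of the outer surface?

T_out = 6.03 °C

Series resistances:
  R_beech = L/(kA) = 0.0510/(0.169·24.5) = 0.01232 K/W
  R_plywood = L/(kA) = 0.0634/(0.113·24.5) = 0.02290 K/W
ΣR = 0.03522 K/W
ΔT = Q·ΣR = 428 × 0.03522 = 15.07 K
Heat flows outward, so T_out = T_in − ΔT = 21.1 − 15.07 = 6.03 °C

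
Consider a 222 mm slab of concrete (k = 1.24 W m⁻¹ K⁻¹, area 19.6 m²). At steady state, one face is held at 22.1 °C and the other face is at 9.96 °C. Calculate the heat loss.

Q = 1330 W

Q = kA·ΔT/L = 1.24 × 19.6 × |22.1 °C − 9.96 °C| / 0.222 = 1330 W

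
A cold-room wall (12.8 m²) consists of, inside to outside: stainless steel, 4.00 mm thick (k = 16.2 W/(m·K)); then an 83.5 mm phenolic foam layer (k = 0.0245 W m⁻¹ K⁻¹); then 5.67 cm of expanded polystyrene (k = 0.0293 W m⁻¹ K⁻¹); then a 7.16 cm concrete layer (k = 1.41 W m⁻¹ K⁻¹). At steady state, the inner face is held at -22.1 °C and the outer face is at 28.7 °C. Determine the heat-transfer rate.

Q = 121 W

Series thermal resistances, inner to outer:
  R_stainless steel = L/(kA) = 0.00400/(16.2·12.8) = 1.929×10^-5 K/W
  R_phenolic foam = L/(kA) = 0.0835/(0.0245·12.8) = 0.2663 K/W
  R_expanded polystyrene = L/(kA) = 0.0567/(0.0293·12.8) = 0.1512 K/W
  R_concrete = L/(kA) = 0.0716/(1.41·12.8) = 0.003967 K/W
ΣR = 1.929×10^-5 + 0.2663 + 0.1512 + 0.003967 = 0.4215 K/W
Q = ΔT/ΣR = (-22.1 °C − 28.7 °C)/0.4215 = -121 W
(Negative Q ⇒ heat flows inward; heat gain = 121 W.)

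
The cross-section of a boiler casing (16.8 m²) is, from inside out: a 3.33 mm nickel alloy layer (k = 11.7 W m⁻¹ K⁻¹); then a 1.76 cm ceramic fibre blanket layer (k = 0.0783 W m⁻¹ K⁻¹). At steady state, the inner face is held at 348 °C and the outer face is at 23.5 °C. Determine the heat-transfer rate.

Series thermal resistances, inner to outer:
  R_nickel alloy = L/(kA) = 0.00333/(11.7·16.8) = 1.694×10^-5 K/W
  R_ceramic fibre blanket = L/(kA) = 0.0176/(0.0783·16.8) = 0.01338 K/W
ΣR = 1.694×10^-5 + 0.01338 = 0.01340 K/W
Q = ΔT/ΣR = (348 °C − 23.5 °C)/0.01340 = 24200 W

Q = 24.2 kW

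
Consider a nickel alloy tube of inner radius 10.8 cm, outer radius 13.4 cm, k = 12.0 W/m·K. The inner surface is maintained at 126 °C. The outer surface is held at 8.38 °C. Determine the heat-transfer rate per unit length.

Q' = 2πk·ΔT/ln(r₂/r₁) = 2π × 12.0 × 117.62 / ln(0.134/0.108) = 41100 W/m

Q' = 41100 W/m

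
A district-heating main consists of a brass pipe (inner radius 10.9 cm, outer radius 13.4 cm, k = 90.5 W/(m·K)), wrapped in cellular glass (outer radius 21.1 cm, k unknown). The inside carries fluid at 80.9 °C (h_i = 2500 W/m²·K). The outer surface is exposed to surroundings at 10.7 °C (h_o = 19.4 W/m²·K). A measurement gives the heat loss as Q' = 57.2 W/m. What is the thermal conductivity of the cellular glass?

ΣR = ΔT/Q' = |80.9 − 10.7|/57.2 = 1.227 m·K/W
Known resistances:
  R'_conv,in = 1/(2πr h) = 1/(2π·0.109·2500) = 5.841×10^-4 m·K/W
  R'_brass = ln(0.134/0.109)/(2πk) = 0.2065/(2π·90.5) = 3.631×10^-4 m·K/W
  R'_conv,out = 1/(2πr h) = 1/(2π·0.211·19.4) = 0.03888 m·K/W
R_cellular glass = ΣR − ΣR_known = 1.227 − 0.03983 = 1.187 m·K/W
ln(r₂/r₁)/(2πk) = 1.187 ⇒ k = 0.4540/(2π·1.187) = 0.0609 W/m·K

k = 0.0609 W/m·K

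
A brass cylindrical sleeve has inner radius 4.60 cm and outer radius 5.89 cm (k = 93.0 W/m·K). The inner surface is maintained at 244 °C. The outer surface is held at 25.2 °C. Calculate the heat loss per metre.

Q' = 5.17×10^5 W/m

Q' = 2πk·ΔT/ln(r₂/r₁) = 2π × 93.0 × 218.8 / ln(0.0589/0.0460) = 5.17×10^5 W/m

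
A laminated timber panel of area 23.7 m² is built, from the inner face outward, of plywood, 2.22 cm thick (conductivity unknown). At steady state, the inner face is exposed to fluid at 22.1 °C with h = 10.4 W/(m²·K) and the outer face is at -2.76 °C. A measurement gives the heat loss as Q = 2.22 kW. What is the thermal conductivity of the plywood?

k = 0.131 W/m·K

ΣR = ΔT/Q = |22.1 − -2.76|/2220 = 0.01120 K/W
Known resistances:
  R_conv,in = 1/(hA) = 1/(10.4·23.7) = 0.004057 K/W
R_plywood = ΣR − ΣR_known = 0.01120 − 0.004057 = 0.007143 K/W
L/(kA) = 0.007143 ⇒ k = 0.0222/(0.007143·23.7) = 0.131 W/m·K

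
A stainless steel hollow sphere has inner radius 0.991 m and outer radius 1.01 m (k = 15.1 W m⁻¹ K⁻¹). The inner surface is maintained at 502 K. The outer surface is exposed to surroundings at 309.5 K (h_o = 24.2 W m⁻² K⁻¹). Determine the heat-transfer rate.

Q = 57.9 kW

Resistance network (inner→outer):
  R_stainless steel = (1/0.991 − 1/1.01)/(4πk) = 0.01898/(4π·15.1) = 1.000×10^-4 K/W
  R_conv,out = 1/(4πr²h) = 1/(4π·1.01²·24.2) = 0.003224 K/W
ΣR = 1.000×10^-4 + 0.003224 = 0.003324 K/W
Q = ΔT/ΣR = (502 K − 309.5 K)/0.003324 = 57900 W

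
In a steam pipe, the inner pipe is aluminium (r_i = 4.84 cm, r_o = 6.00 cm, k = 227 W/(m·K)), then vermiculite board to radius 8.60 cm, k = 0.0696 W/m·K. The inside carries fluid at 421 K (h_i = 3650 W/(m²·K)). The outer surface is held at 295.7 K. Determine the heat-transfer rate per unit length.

Treat each layer as a resistance in series:
  R'_conv,in = 1/(2πr h) = 1/(2π·0.0484·3650) = 9.009×10^-4 m·K/W
  R'_aluminium = ln(0.0600/0.0484)/(2πk) = 0.2148/(2π·227) = 1.506×10^-4 m·K/W
  R'_vermiculite board = ln(0.0860/0.0600)/(2πk) = 0.3600/(2π·0.0696) = 0.8232 m·K/W
ΣR = 9.009×10^-4 + 1.506×10^-4 + 0.8232 = 0.8243 m·K/W
Q' = ΔT/ΣR = (421 K − 295.7 K)/0.8243 = 152 W/m

Q' = 152 W/m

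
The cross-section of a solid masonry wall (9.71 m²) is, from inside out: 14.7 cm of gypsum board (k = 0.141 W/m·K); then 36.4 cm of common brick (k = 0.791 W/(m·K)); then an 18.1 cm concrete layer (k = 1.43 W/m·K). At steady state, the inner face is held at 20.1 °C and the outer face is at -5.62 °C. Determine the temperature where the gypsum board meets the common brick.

T = 3.64 °C

Series thermal resistances, inner to outer:
  R_gypsum board = L/(kA) = 0.147/(0.141·9.71) = 0.1074 K/W
  R_common brick = L/(kA) = 0.364/(0.791·9.71) = 0.04739 K/W
  R_concrete = L/(kA) = 0.181/(1.43·9.71) = 0.01304 K/W
ΣR = 0.1074 + 0.04739 + 0.01304 = 0.1678 K/W
Q = ΔT/ΣR = (20.1 °C − -5.62 °C)/0.1678 = 153.3 W
From the inner boundary to the gypsum board/common brick interface, ΣR_partial = 0.1074 K/W.
T_interface = T_in − Q·ΣR_partial = 20.1 °C − (153.3)(0.1074) = 3.64 °C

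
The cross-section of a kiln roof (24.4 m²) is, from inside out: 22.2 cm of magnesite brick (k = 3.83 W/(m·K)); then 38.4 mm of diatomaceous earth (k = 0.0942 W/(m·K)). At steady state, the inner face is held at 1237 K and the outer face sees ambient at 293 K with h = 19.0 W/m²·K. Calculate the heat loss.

Series thermal resistances, inner to outer:
  R_magnesite brick = L/(kA) = 0.222/(3.83·24.4) = 0.002376 K/W
  R_diatomaceous earth = L/(kA) = 0.0384/(0.0942·24.4) = 0.01671 K/W
  R_conv,out = 1/(hA) = 1/(19.0·24.4) = 0.002157 K/W
ΣR = 0.002376 + 0.01671 + 0.002157 = 0.02124 K/W
Q = ΔT/ΣR = (1237 K − 293 K)/0.02124 = 44400 W

Q = 44.4 kW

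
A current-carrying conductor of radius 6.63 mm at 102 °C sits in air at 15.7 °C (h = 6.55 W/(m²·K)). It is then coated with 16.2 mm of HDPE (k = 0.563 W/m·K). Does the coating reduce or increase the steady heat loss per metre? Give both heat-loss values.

Critical radius for a cylinder: r_cr = k/h = 0.0860 m = 8.60 cm.
Outer radius after coating: r₂ = 0.00663 + 0.0162 = 0.02283 m.
Since r₁ < r_cr and r₂ ≤ r_cr, the coating moves toward the maximum at r_cr — heat loss rises.
Bare: R = 1/(2πr₁h) = 3.665 m·K/W; Q = 86.3/3.665 = 23.5 W/m.
Coated: R = R_cond + R_conv = 1.414 m·K/W; Q = 86.3/1.414 = 61.0 W/m.

increases: 23.5 → 61.0 W/m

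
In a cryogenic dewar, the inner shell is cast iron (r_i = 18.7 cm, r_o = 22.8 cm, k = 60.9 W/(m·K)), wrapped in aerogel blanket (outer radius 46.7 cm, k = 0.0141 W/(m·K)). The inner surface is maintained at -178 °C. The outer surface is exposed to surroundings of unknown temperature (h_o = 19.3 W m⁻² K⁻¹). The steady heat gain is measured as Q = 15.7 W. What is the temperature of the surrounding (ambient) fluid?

T_out = 21.2 °C

Series resistances:
  R_cast iron = (1/0.187 − 1/0.228)/(4πk) = 0.9616/(4π·60.9) = 0.001257 K/W
  R_aerogel blanket = (1/0.228 − 1/0.467)/(4πk) = 2.245/(4π·0.0141) = 12.67 K/W
  R_conv,out = 1/(4πr²h) = 1/(4π·0.467²·19.3) = 0.01891 K/W
ΣR = 12.69 K/W
ΔT = Q·ΣR = 15.7 × 12.69 = 199.2 K
Heat flows inward, so T_out = T_in + ΔT = -178 + 199.2 = 21.2 °C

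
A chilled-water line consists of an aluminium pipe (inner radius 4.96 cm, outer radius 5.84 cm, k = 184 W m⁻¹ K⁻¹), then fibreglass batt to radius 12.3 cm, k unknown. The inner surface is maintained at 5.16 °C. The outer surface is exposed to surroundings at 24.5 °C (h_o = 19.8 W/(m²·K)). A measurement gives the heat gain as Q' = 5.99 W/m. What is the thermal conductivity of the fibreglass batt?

k = 0.0375 W/m·K

ΣR = ΔT/Q' = |5.16 − 24.5|/5.99 = 3.229 m·K/W
Known resistances:
  R'_aluminium = ln(0.0584/0.0496)/(2πk) = 0.1633/(2π·184) = 1.413×10^-4 m·K/W
  R'_conv,out = 1/(2πr h) = 1/(2π·0.123·19.8) = 0.06535 m·K/W
R_fibreglass batt = ΣR − ΣR_known = 3.229 − 0.06549 = 3.164 m·K/W
ln(r₂/r₁)/(2πk) = 3.164 ⇒ k = 0.7449/(2π·3.164) = 0.0375 W/m·K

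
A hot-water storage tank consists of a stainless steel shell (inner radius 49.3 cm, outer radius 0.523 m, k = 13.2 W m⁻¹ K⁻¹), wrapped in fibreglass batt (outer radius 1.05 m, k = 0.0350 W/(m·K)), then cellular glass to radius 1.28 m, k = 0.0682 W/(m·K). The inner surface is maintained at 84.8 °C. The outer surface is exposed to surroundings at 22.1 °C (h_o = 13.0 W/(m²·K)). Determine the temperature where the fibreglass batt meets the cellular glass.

T = 27.4 °C

Treat each layer as a resistance in series:
  R_stainless steel = (1/0.493 − 1/0.523)/(4πk) = 0.1164/(4π·13.2) = 7.014×10^-4 K/W
  R_fibreglass batt = (1/0.523 − 1/1.05)/(4πk) = 0.9597/(4π·0.0350) = 2.182 K/W
  R_cellular glass = (1/1.05 − 1/1.28)/(4πk) = 0.1711/(4π·0.0682) = 0.1997 K/W
  R_conv,out = 1/(4πr²h) = 1/(4π·1.28²·13.0) = 0.003736 K/W
ΣR = 7.014×10^-4 + 2.182 + 0.1997 + 0.003736 = 2.386 K/W
Q = ΔT/ΣR = (84.8 °C − 22.1 °C)/2.386 = 26.28 W
From the inner boundary to the fibreglass batt/cellular glass interface, ΣR_partial = 2.183 K/W.
T_interface = T_in − Q·ΣR_partial = 84.8 °C − (26.28)(2.183) = 27.4 °C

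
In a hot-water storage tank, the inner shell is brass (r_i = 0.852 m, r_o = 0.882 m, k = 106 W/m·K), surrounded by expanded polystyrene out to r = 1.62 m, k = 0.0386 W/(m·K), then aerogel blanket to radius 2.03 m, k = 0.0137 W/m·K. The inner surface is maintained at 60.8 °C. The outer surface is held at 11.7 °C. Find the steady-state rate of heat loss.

Resistance network (inner→outer):
  R_brass = (1/0.852 − 1/0.882)/(4πk) = 0.03992/(4π·106) = 2.997×10^-5 K/W
  R_expanded polystyrene = (1/0.882 − 1/1.62)/(4πk) = 0.5165/(4π·0.0386) = 1.065 K/W
  R_aerogel blanket = (1/1.62 − 1/2.03)/(4πk) = 0.1247/(4π·0.0137) = 0.7242 K/W
ΣR = 2.997×10^-5 + 1.065 + 0.7242 = 1.789 K/W
Q = ΔT/ΣR = (60.8 °C − 11.7 °C)/1.789 = 27.4 W

Q = 27.4 W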